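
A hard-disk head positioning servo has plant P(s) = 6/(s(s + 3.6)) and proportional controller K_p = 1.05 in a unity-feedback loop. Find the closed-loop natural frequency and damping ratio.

The closed-loop denominator is s(s+3.6) + 1.05·6 = s² + 3.6s + 6.3.
So ω_n² = 6.3 ⇒ ω_n = 2.51 rad/s, and ζ = 3.6/(2ω_n) = 0.717.

ω_n = 2.51 rad/s, ζ = 0.717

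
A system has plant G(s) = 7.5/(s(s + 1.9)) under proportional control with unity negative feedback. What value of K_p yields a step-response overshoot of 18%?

From %OS = 100·exp(−πζ/√(1−ζ²)) = 18%, ζ = −ln(0.18)/√(π²+ln²(0.18)) = 0.4791.
Characteristic equation s² + 1.9s + 7.5K_p = 0 gives ζ = 1.9/(2√(7.5K_p)).
Setting ζ = 0.4791: √(7.5K_p) = 1.9/(2·0.4791) = 1.983, so K_p = 3.932/7.5 = 0.524.

K_p = 0.524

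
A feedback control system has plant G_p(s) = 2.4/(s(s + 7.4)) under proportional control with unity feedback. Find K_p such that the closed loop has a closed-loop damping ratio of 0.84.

Closed-loop characteristic equation: s² + 7.4s + K_p·2.4 = 0.
So ω_n = √(2.4K_p) and 2ζω_n = 7.4, giving ζ = 7.4/(2√(2.4K_p)).
Setting ζ = 0.84: √(2.4K_p) = 7.4/(2·0.84) = 4.405, so K_p = 19.4/2.4 = 8.08.

K_p = 8.08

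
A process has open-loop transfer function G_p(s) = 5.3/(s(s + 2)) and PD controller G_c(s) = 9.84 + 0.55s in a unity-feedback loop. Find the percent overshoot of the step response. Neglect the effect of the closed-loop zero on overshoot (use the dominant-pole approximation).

32.1%

Forward path: (9.84 + 0.55s)·5.3/(s(s+2)). The closed-loop characteristic equation is s² + (2 + 5.3·0.55)s + 5.3·9.84 = 0.
That is s² + 4.915s + 52.15 = 0, so ω_n = 7.222 rad/s and ζ = 4.915/(2·7.222) = 0.3403.
%OS = 100·exp(−πζ/√(1−ζ²)) = 32.1%.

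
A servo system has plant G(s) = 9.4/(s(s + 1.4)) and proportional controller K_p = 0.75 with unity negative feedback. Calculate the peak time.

T_p = 1.23 s

From 1 + K_pG(s) = 0: s² + 1.4s + 7.05 = 0 ⇒ ω_n = 2.655, ζ = 0.2636.
Damped frequency ω_d = ω_n√(1−ζ²) = 2.561 rad/s, so peak time T_p = π/ω_d = 1.23 s.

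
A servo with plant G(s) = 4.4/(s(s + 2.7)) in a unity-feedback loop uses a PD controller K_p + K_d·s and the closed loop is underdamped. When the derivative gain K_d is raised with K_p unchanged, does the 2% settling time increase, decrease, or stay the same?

Characteristic equation s² + (2.7 + 4.4K_d)s + 4.4K_p = 0: raising K_d increases ζω_n = (2.7+4.4K_d)/2 while the loop stays underdamped, so T_s ≈ 4/(ζω_n) decreases.

decrease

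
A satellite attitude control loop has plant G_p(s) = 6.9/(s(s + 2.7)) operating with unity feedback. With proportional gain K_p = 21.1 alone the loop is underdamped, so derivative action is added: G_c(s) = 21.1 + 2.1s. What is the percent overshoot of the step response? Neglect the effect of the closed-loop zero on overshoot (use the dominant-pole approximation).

Forward path: (21.1 + 2.1s)·6.9/(s(s+2.7)). The closed-loop characteristic equation is s² + (2.7 + 6.9·2.1)s + 6.9·21.1 = 0.
That is s² + 17.19s + 145.6 = 0, so ω_n = 12.07 rad/s and ζ = 17.19/(2·12.07) = 0.7123.
%OS = 100·exp(−πζ/√(1−ζ²)) = 4.12%.

4.12%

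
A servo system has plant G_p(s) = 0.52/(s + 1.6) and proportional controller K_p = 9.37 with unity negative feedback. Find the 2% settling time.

Closed-loop transfer function: T(s) = K_p·G_p(s)/(1 + K_p·G_p(s)) = 4.872/(s + 1.6 + 4.872) = 4.872/(s + 6.472).
Time constant τ = 1/6.472 = 0.1545 s, so the 2% settling time is about 4τ = 0.618 s.

T_s ≈ 0.618 s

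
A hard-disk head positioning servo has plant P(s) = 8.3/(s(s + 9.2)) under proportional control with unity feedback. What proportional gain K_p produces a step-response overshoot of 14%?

From %OS = 100·exp(−πζ/√(1−ζ²)) = 14%, ζ = −ln(0.14)/√(π²+ln²(0.14)) = 0.5305.
Characteristic equation s² + 9.2s + 8.3K_p = 0 gives ζ = 9.2/(2√(8.3K_p)).
Setting ζ = 0.5305: √(8.3K_p) = 9.2/(2·0.5305) = 8.671, so K_p = 75.19/8.3 = 9.06.

K_p = 9.06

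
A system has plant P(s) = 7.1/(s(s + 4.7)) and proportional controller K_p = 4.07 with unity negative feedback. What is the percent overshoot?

21.7%

From 1 + K_pP(s) = 0: s² + 4.7s + 28.9 = 0 ⇒ ω_n = 5.376, ζ = 0.4372.
%OS = 100·exp(−πζ/√(1−ζ²)) = 100·exp(−π·0.4372/√0.8089) = 21.7%.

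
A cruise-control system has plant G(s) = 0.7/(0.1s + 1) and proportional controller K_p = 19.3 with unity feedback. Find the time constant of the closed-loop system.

τ = 0.00689 s

Closed loop: T(s) = K_p·G/(1+K_p·G) = 13.51/(0.1s + 1 + 13.51), with pole at s = −(1 + 13.51)/0.1 = −145.1.
Closed-loop time constant τ = 1/145.1 = 0.00689 s.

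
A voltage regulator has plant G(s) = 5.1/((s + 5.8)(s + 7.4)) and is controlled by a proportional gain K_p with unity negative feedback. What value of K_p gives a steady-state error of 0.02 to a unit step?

For a type-0 loop with proportional control, e_ss = 1/(1 + K_p·G(0)).
G(0) = 0.1188. Require 1/(1 + K_p·0.1188) = 0.02, so 1 + 0.1188·K_p = 50.
K_p = (50 − 1)/0.1188 = 412.

K_p = 412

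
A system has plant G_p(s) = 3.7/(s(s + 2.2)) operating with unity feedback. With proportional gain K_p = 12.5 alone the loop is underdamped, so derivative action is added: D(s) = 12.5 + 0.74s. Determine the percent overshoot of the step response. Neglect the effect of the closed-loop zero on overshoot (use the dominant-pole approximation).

29.4%

Forward path: (12.5 + 0.74s)·3.7/(s(s+2.2)). The closed-loop characteristic equation is s² + (2.2 + 3.7·0.74)s + 3.7·12.5 = 0.
That is s² + 4.938s + 46.25 = 0, so ω_n = 6.801 rad/s and ζ = 4.938/(2·6.801) = 0.363.
%OS = 100·exp(−πζ/√(1−ζ²)) = 29.4%.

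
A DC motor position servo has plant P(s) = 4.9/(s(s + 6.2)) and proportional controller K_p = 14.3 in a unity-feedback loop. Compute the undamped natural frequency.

ω_n = 8.37 rad/s

The closed-loop denominator is s(s+6.2) + 14.3·4.9 = s² + 6.2s + 70.07.
Matching s² + 2ζω_n s + ω_n²: ω_n = √70.07 = 8.371 rad/s and 2ζω_n = 6.2, so ζ = 6.2/(2·8.371) = 0.37.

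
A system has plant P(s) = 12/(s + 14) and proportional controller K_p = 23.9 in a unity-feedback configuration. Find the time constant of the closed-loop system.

τ = 0.00332 s

Closed-loop transfer function: T(s) = K_p·P(s)/(1 + K_p·P(s)) = 286.8/(s + 14 + 286.8) = 286.8/(s + 300.8).
Time constant τ = 1/300.8 = 0.00332 s.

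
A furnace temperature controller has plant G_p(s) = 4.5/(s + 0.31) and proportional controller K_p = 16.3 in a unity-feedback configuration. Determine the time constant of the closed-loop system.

τ = 0.0136 s

Closed-loop transfer function: T(s) = K_p·G_p(s)/(1 + K_p·G_p(s)) = 73.35/(s + 0.31 + 73.35) = 73.35/(s + 73.66).
Time constant τ = 1/73.66 = 0.0136 s.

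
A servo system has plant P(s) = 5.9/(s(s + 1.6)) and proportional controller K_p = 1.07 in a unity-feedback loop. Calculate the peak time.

Closed-loop characteristic equation: s² + 1.6s + 6.313 = 0, so ω_n = 2.513 rad/s and ζ = 1.6/(2·2.513) = 0.3184.
Damped frequency ω_d = ω_n√(1−ζ²) = 2.382 rad/s, so peak time T_p = π/ω_d = 1.32 s.

T_p = 1.32 s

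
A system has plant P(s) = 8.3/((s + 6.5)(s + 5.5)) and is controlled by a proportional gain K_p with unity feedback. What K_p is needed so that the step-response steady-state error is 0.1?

For a type-0 loop with proportional control, e_ss = 1/(1 + K_p·P(0)).
P(0) = 0.2322. Require 1/(1 + K_p·0.2322) = 0.1, so 1 + 0.2322·K_p = 10.
K_p = (10 − 1)/0.2322 = 38.8.

K_p = 38.8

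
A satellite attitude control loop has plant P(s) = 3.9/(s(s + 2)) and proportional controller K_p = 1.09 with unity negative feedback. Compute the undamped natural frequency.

ω_n = 2.06 rad/s

1 + K_p·P(s) = 0 gives s² + 2s + 4.251 = 0.
So ω_n² = 4.251 ⇒ ω_n = 2.062 rad/s, and ζ = 2/(2ω_n) = 0.485.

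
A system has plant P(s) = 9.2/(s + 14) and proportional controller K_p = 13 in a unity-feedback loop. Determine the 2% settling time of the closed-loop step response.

Closed-loop transfer function: T(s) = K_p·P(s)/(1 + K_p·P(s)) = 119.6/(s + 14 + 119.6) = 119.6/(s + 133.6).
Time constant τ = 1/133.6 = 0.007485 s, so the 2% settling time is about 4τ = 0.0299 s.

T_s ≈ 0.0299 s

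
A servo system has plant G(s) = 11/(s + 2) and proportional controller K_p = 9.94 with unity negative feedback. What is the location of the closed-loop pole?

Closed-loop transfer function: T(s) = K_p·G(s)/(1 + K_p·G(s)) = 109.3/(s + 2 + 109.3) = 109.3/(s + 111.3).
The closed-loop pole is at s = −111.3.

s = -111.3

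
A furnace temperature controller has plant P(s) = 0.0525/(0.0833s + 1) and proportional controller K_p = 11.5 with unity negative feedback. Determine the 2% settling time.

T_s ≈ 0.208 s

Closed loop: T(s) = K_p·P/(1+K_p·P) = 0.6038/(0.0833s + 1 + 0.6038), with pole at s = −(1 + 0.6038)/0.0833 = −19.25.
τ = 1/19.25 = 0.05194 s, so 2% settling time ≈ 4τ = 0.208 s.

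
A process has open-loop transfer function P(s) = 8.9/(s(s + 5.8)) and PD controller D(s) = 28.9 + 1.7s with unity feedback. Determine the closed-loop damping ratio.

ζ = 0.653

Forward path: (28.9 + 1.7s)·8.9/(s(s+5.8)). The closed-loop characteristic equation is s² + (5.8 + 8.9·1.7)s + 8.9·28.9 = 0.
That is s² + 20.93s + 257.2 = 0, so ω_n = 16.04 rad/s and ζ = 20.93/(2·16.04) = 0.6525.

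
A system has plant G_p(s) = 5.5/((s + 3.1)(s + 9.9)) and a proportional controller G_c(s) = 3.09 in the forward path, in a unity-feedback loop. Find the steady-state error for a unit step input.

The loop is type 0. Static position error constant K_pos = G_c(0)·G_p(0) = 3.09·0.1792 = 0.5538.
Steady-state error to a unit step: e_ss = 1/(1+K_pos) = 1/1.554 = 0.644.

0.644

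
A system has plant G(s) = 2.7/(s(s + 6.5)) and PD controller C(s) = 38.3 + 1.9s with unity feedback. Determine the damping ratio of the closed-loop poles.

ζ = 0.572

Forward path: (38.3 + 1.9s)·2.7/(s(s+6.5)). The closed-loop characteristic equation is s² + (6.5 + 2.7·1.9)s + 2.7·38.3 = 0.
That is s² + 11.63s + 103.4 = 0, so ω_n = 10.17 rad/s and ζ = 11.63/(2·10.17) = 0.5718.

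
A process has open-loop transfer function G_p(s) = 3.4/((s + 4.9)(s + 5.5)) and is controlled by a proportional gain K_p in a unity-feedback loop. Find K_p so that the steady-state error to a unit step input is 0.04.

K_p = 190

Steady-state error for a unit step on this type-0 loop is 1/(1 + K_p·G_p(0)).
G_p(0) = 0.1262. Require 1/(1 + K_p·0.1262) = 0.04, so 1 + 0.1262·K_p = 25.
K_p = (25 − 1)/0.1262 = 190.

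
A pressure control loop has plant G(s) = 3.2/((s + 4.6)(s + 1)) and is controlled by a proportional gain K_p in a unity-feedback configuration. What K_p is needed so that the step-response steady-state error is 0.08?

For a type-0 loop with proportional control, e_ss = 1/(1 + K_p·G(0)).
G(0) = 0.6957. Require 1/(1 + K_p·0.6957) = 0.08, so 1 + 0.6957·K_p = 12.5.
K_p = (12.5 − 1)/0.6957 = 16.5.

K_p = 16.5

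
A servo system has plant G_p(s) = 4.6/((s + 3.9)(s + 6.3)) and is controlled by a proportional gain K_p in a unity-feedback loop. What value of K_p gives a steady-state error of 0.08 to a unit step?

For a type-0 loop with proportional control, e_ss = 1/(1 + K_p·G_p(0)).
G_p(0) = 0.1872. Require 1/(1 + K_p·0.1872) = 0.08, so 1 + 0.1872·K_p = 12.5.
K_p = (12.5 − 1)/0.1872 = 61.4.

K_p = 61.4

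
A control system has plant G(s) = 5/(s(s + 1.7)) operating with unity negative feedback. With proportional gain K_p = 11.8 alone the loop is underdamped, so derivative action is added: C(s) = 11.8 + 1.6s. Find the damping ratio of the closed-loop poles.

Forward path: (11.8 + 1.6s)·5/(s(s+1.7)). The closed-loop characteristic equation is s² + (1.7 + 5·1.6)s + 5·11.8 = 0.
That is s² + 9.7s + 59 = 0, so ω_n = 7.681 rad/s and ζ = 9.7/(2·7.681) = 0.6314.

ζ = 0.631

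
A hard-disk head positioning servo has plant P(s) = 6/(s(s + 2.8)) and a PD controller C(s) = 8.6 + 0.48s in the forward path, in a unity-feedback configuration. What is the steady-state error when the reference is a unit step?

The open loop C(s)P(s) has a pole at the origin (type 1), so the static position error constant is infinite and e_ss = 1/(1+∞) = 0.

0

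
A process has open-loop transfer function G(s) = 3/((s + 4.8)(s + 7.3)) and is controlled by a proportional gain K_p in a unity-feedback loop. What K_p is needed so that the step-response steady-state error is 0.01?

For a type-0 loop with proportional control, e_ss = 1/(1 + K_p·G(0)).
G(0) = 0.08562. Require 1/(1 + K_p·0.08562) = 0.01, so 1 + 0.08562·K_p = 100.
K_p = (100 − 1)/0.08562 = 1160.

K_p = 1160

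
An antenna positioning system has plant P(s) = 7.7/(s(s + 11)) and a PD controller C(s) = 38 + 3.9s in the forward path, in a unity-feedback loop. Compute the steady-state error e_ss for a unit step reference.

0

The open loop C(s)P(s) has a pole at the origin (type 1), so the static position error constant is infinite and e_ss = 1/(1+∞) = 0.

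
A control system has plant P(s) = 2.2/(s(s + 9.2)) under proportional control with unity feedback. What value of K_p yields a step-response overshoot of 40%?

K_p = 123

From %OS = 100·exp(−πζ/√(1−ζ²)) = 40%, ζ = −ln(0.4)/√(π²+ln²(0.4)) = 0.28.
Characteristic equation s² + 9.2s + 2.2K_p = 0 gives ζ = 9.2/(2√(2.2K_p)).
Setting ζ = 0.28: √(2.2K_p) = 9.2/(2·0.28) = 16.43, so K_p = 269.9/2.2 = 123.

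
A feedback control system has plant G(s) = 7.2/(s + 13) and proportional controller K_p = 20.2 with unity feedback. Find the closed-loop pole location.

s = -158.4

Closed-loop transfer function: T(s) = K_p·G(s)/(1 + K_p·G(s)) = 145.4/(s + 13 + 145.4) = 145.4/(s + 158.4).
The closed-loop pole is at s = −158.4.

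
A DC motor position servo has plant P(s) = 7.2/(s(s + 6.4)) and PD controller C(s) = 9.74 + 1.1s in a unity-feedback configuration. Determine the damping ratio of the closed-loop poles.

Forward path: (9.74 + 1.1s)·7.2/(s(s+6.4)). The closed-loop characteristic equation is s² + (6.4 + 7.2·1.1)s + 7.2·9.74 = 0.
That is s² + 14.32s + 70.13 = 0, so ω_n = 8.374 rad/s and ζ = 14.32/(2·8.374) = 0.855.

ζ = 0.855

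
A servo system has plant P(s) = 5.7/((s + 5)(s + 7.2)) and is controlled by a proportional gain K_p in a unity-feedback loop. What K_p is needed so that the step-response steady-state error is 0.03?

K_p = 204

The loop is type 0, so e_ss(step) = 1/(1 + K_pos) with K_pos = K_p·P(0).
P(0) = 0.1583. Require 1/(1 + K_p·0.1583) = 0.03, so 1 + 0.1583·K_p = 33.33.
K_p = (33.33 − 1)/0.1583 = 204.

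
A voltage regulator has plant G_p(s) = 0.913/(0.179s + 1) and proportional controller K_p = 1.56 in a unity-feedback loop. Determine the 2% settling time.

T_s ≈ 0.295 s

Closed loop: T(s) = K_p·G_p/(1+K_p·G_p) = 1.424/(0.179s + 1 + 1.424), with pole at s = −(1 + 1.424)/0.179 = −13.54.
τ = 1/13.54 = 0.07384 s, so 2% settling time ≈ 4τ = 0.295 s.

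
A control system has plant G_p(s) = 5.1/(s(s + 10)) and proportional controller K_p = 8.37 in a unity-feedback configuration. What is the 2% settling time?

Closed-loop characteristic equation: s² + 10s + 42.69 = 0, so ω_n = 6.534 rad/s and ζ = 10/(2·6.534) = 0.7653.
2% settling time T_s ≈ 4/(ζω_n) = 4/5 = 0.8 s.

T_s ≈ 0.8 s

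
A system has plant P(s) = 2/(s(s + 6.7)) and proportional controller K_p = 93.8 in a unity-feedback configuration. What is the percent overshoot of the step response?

Closed-loop characteristic equation: s² + 6.7s + 187.6 = 0, so ω_n = 13.7 rad/s and ζ = 6.7/(2·13.7) = 0.2446.
%OS = 100·exp(−πζ/√(1−ζ²)) = 100·exp(−π·0.2446/√0.9402) = 45.3%.

45.3%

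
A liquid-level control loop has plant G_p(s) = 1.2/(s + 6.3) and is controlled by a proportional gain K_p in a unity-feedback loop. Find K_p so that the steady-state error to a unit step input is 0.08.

For a type-0 loop with proportional control, e_ss = 1/(1 + K_p·G_p(0)).
G_p(0) = 0.1905. Require 1/(1 + K_p·0.1905) = 0.08, so 1 + 0.1905·K_p = 12.5.
K_p = (12.5 − 1)/0.1905 = 60.4.

K_p = 60.4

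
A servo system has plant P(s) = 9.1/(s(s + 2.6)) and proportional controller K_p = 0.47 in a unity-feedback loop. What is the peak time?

T_p = 1.95 s

The closed-loop denominator s² + 2.6s + 4.277 gives ω_n = √4.277 = 2.068 and ζ = 2.6/(2ω_n) = 0.6286.
Damped frequency ω_d = ω_n√(1−ζ²) = 1.608 rad/s, so peak time T_p = π/ω_d = 1.95 s.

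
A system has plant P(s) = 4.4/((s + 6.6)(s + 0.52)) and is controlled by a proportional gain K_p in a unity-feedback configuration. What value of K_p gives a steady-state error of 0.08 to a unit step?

K_p = 8.97

The loop is type 0, so e_ss(step) = 1/(1 + K_pos) with K_pos = K_p·P(0).
P(0) = 1.282. Require 1/(1 + K_p·1.282) = 0.08, so 1 + 1.282·K_p = 12.5.
K_p = (12.5 − 1)/1.282 = 8.97.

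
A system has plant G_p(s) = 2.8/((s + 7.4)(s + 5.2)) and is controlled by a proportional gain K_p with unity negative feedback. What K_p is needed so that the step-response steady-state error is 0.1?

K_p = 124

The loop is type 0, so e_ss(step) = 1/(1 + K_pos) with K_pos = K_p·G_p(0).
G_p(0) = 0.07277. Require 1/(1 + K_p·0.07277) = 0.1, so 1 + 0.07277·K_p = 10.
K_p = (10 − 1)/0.07277 = 124.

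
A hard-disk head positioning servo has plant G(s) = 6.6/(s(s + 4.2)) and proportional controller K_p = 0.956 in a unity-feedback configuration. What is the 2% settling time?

T_s ≈ 1.9 s

The closed-loop denominator s² + 4.2s + 6.31 gives ω_n = √6.31 = 2.512 and ζ = 4.2/(2ω_n) = 0.836.
2% settling time T_s ≈ 4/(ζω_n) = 4/2.1 = 1.9 s.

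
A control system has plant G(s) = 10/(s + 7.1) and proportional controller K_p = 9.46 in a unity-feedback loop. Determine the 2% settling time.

Closed-loop transfer function: T(s) = K_p·G(s)/(1 + K_p·G(s)) = 94.6/(s + 7.1 + 94.6) = 94.6/(s + 101.7).
Time constant τ = 1/101.7 = 0.009833 s, so the 2% settling time is about 4τ = 0.0393 s.

T_s ≈ 0.0393 s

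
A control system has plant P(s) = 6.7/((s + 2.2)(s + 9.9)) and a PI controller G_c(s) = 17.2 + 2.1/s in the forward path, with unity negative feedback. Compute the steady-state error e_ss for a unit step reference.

The open loop G_c(s)P(s) has a pole at the origin (type 1), so the static position error constant is infinite and e_ss = 1/(1+∞) = 0.

0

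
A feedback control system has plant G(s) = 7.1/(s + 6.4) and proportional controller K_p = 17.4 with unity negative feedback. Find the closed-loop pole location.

Closed-loop transfer function: T(s) = K_p·G(s)/(1 + K_p·G(s)) = 123.5/(s + 6.4 + 123.5) = 123.5/(s + 129.9).
The closed-loop pole is at s = −129.9.

s = -129.9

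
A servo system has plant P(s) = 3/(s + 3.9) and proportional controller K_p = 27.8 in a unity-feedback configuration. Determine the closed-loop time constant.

τ = 0.0115 s

Closed-loop transfer function: T(s) = K_p·P(s)/(1 + K_p·P(s)) = 83.4/(s + 3.9 + 83.4) = 83.4/(s + 87.3).
Time constant τ = 1/87.3 = 0.0115 s.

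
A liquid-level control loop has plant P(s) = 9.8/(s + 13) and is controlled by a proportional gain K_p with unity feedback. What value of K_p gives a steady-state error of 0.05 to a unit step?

The loop is type 0, so e_ss(step) = 1/(1 + K_pos) with K_pos = K_p·P(0).
P(0) = 0.7538. Require 1/(1 + K_p·0.7538) = 0.05, so 1 + 0.7538·K_p = 20.
K_p = (20 − 1)/0.7538 = 25.2.

K_p = 25.2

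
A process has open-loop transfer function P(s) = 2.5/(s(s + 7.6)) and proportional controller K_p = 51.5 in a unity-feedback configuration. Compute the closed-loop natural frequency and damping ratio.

ω_n = 11.3 rad/s, ζ = 0.335

1 + K_p·P(s) = 0 gives s² + 7.6s + 128.8 = 0.
So ω_n² = 128.8 ⇒ ω_n = 11.35 rad/s, and ζ = 7.6/(2ω_n) = 0.335.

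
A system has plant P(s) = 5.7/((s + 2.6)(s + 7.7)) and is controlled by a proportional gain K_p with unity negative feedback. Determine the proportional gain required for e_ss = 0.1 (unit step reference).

For a type-0 loop with proportional control, e_ss = 1/(1 + K_p·P(0)).
P(0) = 0.2847. Require 1/(1 + K_p·0.2847) = 0.1, so 1 + 0.2847·K_p = 10.
K_p = (10 − 1)/0.2847 = 31.6.

K_p = 31.6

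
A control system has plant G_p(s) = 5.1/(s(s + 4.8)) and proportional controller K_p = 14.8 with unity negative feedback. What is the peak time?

T_p = 0.376 s

The closed-loop denominator s² + 4.8s + 75.48 gives ω_n = √75.48 = 8.688 and ζ = 4.8/(2ω_n) = 0.2762.
Damped frequency ω_d = ω_n√(1−ζ²) = 8.35 rad/s, so peak time T_p = π/ω_d = 0.376 s.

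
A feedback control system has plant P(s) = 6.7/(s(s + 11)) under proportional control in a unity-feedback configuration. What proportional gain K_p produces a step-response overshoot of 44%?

K_p = 70.6

From %OS = 100·exp(−πζ/√(1−ζ²)) = 44%, ζ = −ln(0.44)/√(π²+ln²(0.44)) = 0.2528.
Characteristic equation s² + 11s + 6.7K_p = 0 gives ζ = 11/(2√(6.7K_p)).
Setting ζ = 0.2528: √(6.7K_p) = 11/(2·0.2528) = 21.75, so K_p = 473.2/6.7 = 70.6.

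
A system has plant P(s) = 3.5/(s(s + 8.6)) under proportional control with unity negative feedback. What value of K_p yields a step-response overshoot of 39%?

From %OS = 100·exp(−πζ/√(1−ζ²)) = 39%, ζ = −ln(0.39)/√(π²+ln²(0.39)) = 0.2871.
Characteristic equation s² + 8.6s + 3.5K_p = 0 gives ζ = 8.6/(2√(3.5K_p)).
Setting ζ = 0.2871: √(3.5K_p) = 8.6/(2·0.2871) = 14.98, so K_p = 224.3/3.5 = 64.1.

K_p = 64.1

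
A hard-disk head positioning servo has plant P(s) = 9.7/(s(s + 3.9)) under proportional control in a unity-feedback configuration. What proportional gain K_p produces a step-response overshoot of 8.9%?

K_p = 1.05

From %OS = 100·exp(−πζ/√(1−ζ²)) = 8.9%, ζ = −ln(0.089)/√(π²+ln²(0.089)) = 0.6101.
Characteristic equation s² + 3.9s + 9.7K_p = 0 gives ζ = 3.9/(2√(9.7K_p)).
Setting ζ = 0.6101: √(9.7K_p) = 3.9/(2·0.6101) = 3.196, so K_p = 10.22/9.7 = 1.05.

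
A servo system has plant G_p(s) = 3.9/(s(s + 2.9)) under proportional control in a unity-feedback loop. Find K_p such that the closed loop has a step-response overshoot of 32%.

From %OS = 100·exp(−πζ/√(1−ζ²)) = 32%, ζ = −ln(0.32)/√(π²+ln²(0.32)) = 0.341.
Characteristic equation s² + 2.9s + 3.9K_p = 0 gives ζ = 2.9/(2√(3.9K_p)).
Setting ζ = 0.341: √(3.9K_p) = 2.9/(2·0.341) = 4.253, so K_p = 18.09/3.9 = 4.64.

K_p = 4.64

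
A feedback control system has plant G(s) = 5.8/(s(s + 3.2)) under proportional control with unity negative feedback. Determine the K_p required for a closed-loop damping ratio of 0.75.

Closed-loop characteristic equation: s² + 3.2s + K_p·5.8 = 0.
So ω_n = √(5.8K_p) and 2ζω_n = 3.2, giving ζ = 3.2/(2√(5.8K_p)).
Setting ζ = 0.75: √(5.8K_p) = 3.2/(2·0.75) = 2.133, so K_p = 4.551/5.8 = 0.785.

K_p = 0.785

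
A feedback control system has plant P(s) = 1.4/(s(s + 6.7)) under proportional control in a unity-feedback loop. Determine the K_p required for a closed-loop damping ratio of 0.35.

Closed-loop characteristic equation: s² + 6.7s + K_p·1.4 = 0.
So ω_n = √(1.4K_p) and 2ζω_n = 6.7, giving ζ = 6.7/(2√(1.4K_p)).
Setting ζ = 0.35: √(1.4K_p) = 6.7/(2·0.35) = 9.571, so K_p = 91.61/1.4 = 65.4.

K_p = 65.4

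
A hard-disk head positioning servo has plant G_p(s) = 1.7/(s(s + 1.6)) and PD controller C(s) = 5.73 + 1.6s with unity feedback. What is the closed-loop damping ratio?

ζ = 0.692

Forward path: (5.73 + 1.6s)·1.7/(s(s+1.6)). The closed-loop characteristic equation is s² + (1.6 + 1.7·1.6)s + 1.7·5.73 = 0.
That is s² + 4.32s + 9.741 = 0, so ω_n = 3.121 rad/s and ζ = 4.32/(2·3.121) = 0.6921.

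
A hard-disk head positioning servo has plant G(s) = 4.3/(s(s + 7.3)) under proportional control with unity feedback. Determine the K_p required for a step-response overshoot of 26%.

From %OS = 100·exp(−πζ/√(1−ζ²)) = 26%, ζ = −ln(0.26)/√(π²+ln²(0.26)) = 0.3941.
Characteristic equation s² + 7.3s + 4.3K_p = 0 gives ζ = 7.3/(2√(4.3K_p)).
Setting ζ = 0.3941: √(4.3K_p) = 7.3/(2·0.3941) = 9.262, so K_p = 85.78/4.3 = 19.9.

K_p = 19.9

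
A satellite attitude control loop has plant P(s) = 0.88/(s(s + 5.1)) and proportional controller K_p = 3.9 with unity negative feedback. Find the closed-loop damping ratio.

ζ = 1.38

With unity feedback the closed-loop characteristic equation is s² + 5.1s + 3.9·0.88 = s² + 5.1s + 3.432 = 0.
Matching s² + 2ζω_n s + ω_n²: ω_n = √3.432 = 1.853 rad/s and 2ζω_n = 5.1, so ζ = 5.1/(2·1.853) = 1.38.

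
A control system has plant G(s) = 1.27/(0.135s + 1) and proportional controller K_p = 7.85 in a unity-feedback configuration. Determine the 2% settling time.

Closed loop: T(s) = K_p·G/(1+K_p·G) = 9.97/(0.135s + 1 + 9.97), with pole at s = −(1 + 9.97)/0.135 = −81.26.
τ = 1/81.26 = 0.01231 s, so 2% settling time ≈ 4τ = 0.0492 s.

T_s ≈ 0.0492 s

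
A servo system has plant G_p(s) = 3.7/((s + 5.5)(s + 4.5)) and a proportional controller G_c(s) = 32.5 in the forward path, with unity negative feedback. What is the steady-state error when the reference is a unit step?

The loop is type 0. Static position error constant K_pos = G_c(0)·G_p(0) = 32.5·0.1495 = 4.859.
Steady-state error to a unit step: e_ss = 1/(1+K_pos) = 1/5.859 = 0.171.

0.171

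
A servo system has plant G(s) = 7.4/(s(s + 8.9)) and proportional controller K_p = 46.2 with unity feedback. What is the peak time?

From 1 + K_pG(s) = 0: s² + 8.9s + 341.9 = 0 ⇒ ω_n = 18.49, ζ = 0.2407.
Damped frequency ω_d = ω_n√(1−ζ²) = 17.95 rad/s, so peak time T_p = π/ω_d = 0.175 s.

T_p = 0.175 s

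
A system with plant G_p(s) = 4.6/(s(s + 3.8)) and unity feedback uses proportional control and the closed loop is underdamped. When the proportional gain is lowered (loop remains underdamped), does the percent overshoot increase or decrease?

decrease

ζ = 3.8/(2√(4.6K_p)) rises as K_p falls; higher damping means less overshoot.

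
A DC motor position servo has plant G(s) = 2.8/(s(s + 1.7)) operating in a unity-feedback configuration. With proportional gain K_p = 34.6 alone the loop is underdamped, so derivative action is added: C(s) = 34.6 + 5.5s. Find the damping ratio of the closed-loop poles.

ζ = 0.869

Forward path: (34.6 + 5.5s)·2.8/(s(s+1.7)). The closed-loop characteristic equation is s² + (1.7 + 2.8·5.5)s + 2.8·34.6 = 0.
That is s² + 17.1s + 96.88 = 0, so ω_n = 9.843 rad/s and ζ = 17.1/(2·9.843) = 0.8687.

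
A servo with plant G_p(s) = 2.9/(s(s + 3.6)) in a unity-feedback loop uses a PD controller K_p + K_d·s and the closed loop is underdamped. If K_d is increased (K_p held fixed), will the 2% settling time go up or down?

decrease

Characteristic equation s² + (3.6 + 2.9K_d)s + 2.9K_p = 0: raising K_d increases ζω_n = (3.6+2.9K_d)/2 while the loop stays underdamped, so T_s ≈ 4/(ζω_n) decreases.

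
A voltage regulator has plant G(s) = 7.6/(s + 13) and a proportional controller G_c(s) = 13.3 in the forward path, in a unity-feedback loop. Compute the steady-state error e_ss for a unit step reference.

0.114

The loop is type 0. Static position error constant K_pos = G_c(0)·G(0) = 13.3·0.5846 = 7.775.
Steady-state error to a unit step: e_ss = 1/(1+K_pos) = 1/8.775 = 0.114.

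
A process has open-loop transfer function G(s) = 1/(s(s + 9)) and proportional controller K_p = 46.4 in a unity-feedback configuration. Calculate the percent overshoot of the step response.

6.3%

From 1 + K_pG(s) = 0: s² + 9s + 46.4 = 0 ⇒ ω_n = 6.812, ζ = 0.6606.
%OS = 100·exp(−πζ/√(1−ζ²)) = 100·exp(−π·0.6606/√0.5636) = 6.3%.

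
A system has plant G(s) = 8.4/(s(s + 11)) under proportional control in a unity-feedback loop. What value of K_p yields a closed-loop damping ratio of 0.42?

K_p = 20.4

Closed-loop characteristic equation: s² + 11s + K_p·8.4 = 0.
So ω_n = √(8.4K_p) and 2ζω_n = 11, giving ζ = 11/(2√(8.4K_p)).
Setting ζ = 0.42: √(8.4K_p) = 11/(2·0.42) = 13.1, so K_p = 171.5/8.4 = 20.4.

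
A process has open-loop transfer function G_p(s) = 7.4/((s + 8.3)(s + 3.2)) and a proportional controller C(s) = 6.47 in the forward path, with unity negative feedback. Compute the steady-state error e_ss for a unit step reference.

0.357

The loop is type 0. Static position error constant K_pos = C(0)·G_p(0) = 6.47·0.2786 = 1.803.
Steady-state error to a unit step: e_ss = 1/(1+K_pos) = 1/2.803 = 0.357.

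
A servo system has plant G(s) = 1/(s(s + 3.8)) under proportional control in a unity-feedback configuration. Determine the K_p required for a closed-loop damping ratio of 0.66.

K_p = 8.29

Closed-loop characteristic equation: s² + 3.8s + K_p·1 = 0.
So ω_n = √(1K_p) and 2ζω_n = 3.8, giving ζ = 3.8/(2√(1K_p)).
Setting ζ = 0.66: √(1K_p) = 3.8/(2·0.66) = 2.879, so K_p = 8.287/1 = 8.29.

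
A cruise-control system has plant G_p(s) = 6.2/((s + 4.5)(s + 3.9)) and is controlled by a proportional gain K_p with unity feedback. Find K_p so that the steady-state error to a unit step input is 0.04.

For a type-0 loop with proportional control, e_ss = 1/(1 + K_p·G_p(0)).
G_p(0) = 0.3533. Require 1/(1 + K_p·0.3533) = 0.04, so 1 + 0.3533·K_p = 25.
K_p = (25 − 1)/0.3533 = 67.9.

K_p = 67.9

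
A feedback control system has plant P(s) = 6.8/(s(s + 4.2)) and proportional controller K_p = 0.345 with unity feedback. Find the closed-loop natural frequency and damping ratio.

With unity feedback the closed-loop characteristic equation is s² + 4.2s + 0.345·6.8 = s² + 4.2s + 2.346 = 0.
So ω_n² = 2.346 ⇒ ω_n = 1.532 rad/s, and ζ = 4.2/(2ω_n) = 1.37.

ω_n = 1.53 rad/s, ζ = 1.37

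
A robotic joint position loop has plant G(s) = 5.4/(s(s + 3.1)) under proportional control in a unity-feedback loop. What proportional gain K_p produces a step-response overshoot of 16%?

K_p = 1.75

From %OS = 100·exp(−πζ/√(1−ζ²)) = 16%, ζ = −ln(0.16)/√(π²+ln²(0.16)) = 0.5039.
Characteristic equation s² + 3.1s + 5.4K_p = 0 gives ζ = 3.1/(2√(5.4K_p)).
Setting ζ = 0.5039: √(5.4K_p) = 3.1/(2·0.5039) = 3.076, so K_p = 9.463/5.4 = 1.75.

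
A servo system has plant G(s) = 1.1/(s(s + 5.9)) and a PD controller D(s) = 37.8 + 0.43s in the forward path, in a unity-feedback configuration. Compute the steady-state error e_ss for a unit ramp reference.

The loop has one pole at the origin (type 1). Velocity error constant K_v = lim_{s→0} s·D(s)G(s) = 37.8·1.1/5.9 = 7.047.
Steady-state error to a unit ramp: e_ss = 1/K_v = 0.142.

0.142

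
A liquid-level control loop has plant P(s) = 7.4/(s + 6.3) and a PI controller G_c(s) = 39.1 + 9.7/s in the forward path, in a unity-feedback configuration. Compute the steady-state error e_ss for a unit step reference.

0

The open loop G_c(s)P(s) has a pole at the origin (type 1), so the static position error constant is infinite and e_ss = 1/(1+∞) = 0.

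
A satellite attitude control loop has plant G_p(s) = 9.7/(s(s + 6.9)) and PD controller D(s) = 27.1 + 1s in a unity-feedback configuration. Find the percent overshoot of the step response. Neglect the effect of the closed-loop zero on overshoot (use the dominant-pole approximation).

Forward path: (27.1 + 1s)·9.7/(s(s+6.9)). The closed-loop characteristic equation is s² + (6.9 + 9.7·1)s + 9.7·27.1 = 0.
That is s² + 16.6s + 262.9 = 0, so ω_n = 16.21 rad/s and ζ = 16.6/(2·16.21) = 0.5119.
%OS = 100·exp(−πζ/√(1−ζ²)) = 15.4%.

15.4%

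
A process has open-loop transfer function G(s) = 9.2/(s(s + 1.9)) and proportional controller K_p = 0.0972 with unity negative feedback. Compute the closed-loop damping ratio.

ζ = 1

1 + K_p·G(s) = 0 gives s² + 1.9s + 0.8942 = 0.
So ω_n² = 0.8942 ⇒ ω_n = 0.9456 rad/s, and ζ = 1.9/(2ω_n) = 1.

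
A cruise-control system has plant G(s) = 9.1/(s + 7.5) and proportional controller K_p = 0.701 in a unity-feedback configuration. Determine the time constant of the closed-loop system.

Closed-loop transfer function: T(s) = K_p·G(s)/(1 + K_p·G(s)) = 6.379/(s + 7.5 + 6.379) = 6.379/(s + 13.88).
Time constant τ = 1/13.88 = 0.0721 s.

τ = 0.0721 s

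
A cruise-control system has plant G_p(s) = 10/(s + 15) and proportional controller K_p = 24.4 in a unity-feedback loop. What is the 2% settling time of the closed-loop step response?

T_s ≈ 0.0154 s

Closed-loop transfer function: T(s) = K_p·G_p(s)/(1 + K_p·G_p(s)) = 244/(s + 15 + 244) = 244/(s + 259).
Time constant τ = 1/259 = 0.003861 s, so the 2% settling time is about 4τ = 0.0154 s.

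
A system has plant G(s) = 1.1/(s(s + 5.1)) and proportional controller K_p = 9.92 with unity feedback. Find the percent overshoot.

2.2%

From 1 + K_pG(s) = 0: s² + 5.1s + 10.91 = 0 ⇒ ω_n = 3.303, ζ = 0.7719.
%OS = 100·exp(−πζ/√(1−ζ²)) = 100·exp(−π·0.7719/√0.4041) = 2.2%.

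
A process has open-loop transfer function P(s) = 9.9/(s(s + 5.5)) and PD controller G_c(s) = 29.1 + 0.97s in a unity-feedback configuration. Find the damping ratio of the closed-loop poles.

ζ = 0.445

Forward path: (29.1 + 0.97s)·9.9/(s(s+5.5)). The closed-loop characteristic equation is s² + (5.5 + 9.9·0.97)s + 9.9·29.1 = 0.
That is s² + 15.1s + 288.1 = 0, so ω_n = 16.97 rad/s and ζ = 15.1/(2·16.97) = 0.4449.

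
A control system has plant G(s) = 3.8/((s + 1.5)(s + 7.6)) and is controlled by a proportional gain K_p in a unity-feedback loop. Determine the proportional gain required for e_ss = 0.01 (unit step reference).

The loop is type 0, so e_ss(step) = 1/(1 + K_pos) with K_pos = K_p·G(0).
G(0) = 0.3333. Require 1/(1 + K_p·0.3333) = 0.01, so 1 + 0.3333·K_p = 100.
K_p = (100 − 1)/0.3333 = 297.

K_p = 297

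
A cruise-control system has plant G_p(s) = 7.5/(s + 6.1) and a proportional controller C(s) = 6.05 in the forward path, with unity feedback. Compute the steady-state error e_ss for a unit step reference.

0.119

The loop is type 0. Static position error constant K_pos = C(0)·G_p(0) = 6.05·1.23 = 7.439.
Steady-state error to a unit step: e_ss = 1/(1+K_pos) = 1/8.439 = 0.119.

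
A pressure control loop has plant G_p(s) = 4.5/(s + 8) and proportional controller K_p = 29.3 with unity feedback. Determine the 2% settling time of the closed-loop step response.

T_s ≈ 0.0286 s

Closed-loop transfer function: T(s) = K_p·G_p(s)/(1 + K_p·G_p(s)) = 131.8/(s + 8 + 131.8) = 131.8/(s + 139.8).
Time constant τ = 1/139.8 = 0.007151 s, so the 2% settling time is about 4τ = 0.0286 s.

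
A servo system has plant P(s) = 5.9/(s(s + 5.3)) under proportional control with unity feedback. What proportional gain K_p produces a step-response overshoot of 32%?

K_p = 10.2

From %OS = 100·exp(−πζ/√(1−ζ²)) = 32%, ζ = −ln(0.32)/√(π²+ln²(0.32)) = 0.341.
Characteristic equation s² + 5.3s + 5.9K_p = 0 gives ζ = 5.3/(2√(5.9K_p)).
Setting ζ = 0.341: √(5.9K_p) = 5.3/(2·0.341) = 7.772, so K_p = 60.41/5.9 = 10.2.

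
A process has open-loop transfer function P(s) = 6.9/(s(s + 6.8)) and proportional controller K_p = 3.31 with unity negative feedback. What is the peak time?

The closed-loop denominator s² + 6.8s + 22.84 gives ω_n = √22.84 = 4.779 and ζ = 6.8/(2ω_n) = 0.7114.
Damped frequency ω_d = ω_n√(1−ζ²) = 3.358 rad/s, so peak time T_p = π/ω_d = 0.935 s.

T_p = 0.935 s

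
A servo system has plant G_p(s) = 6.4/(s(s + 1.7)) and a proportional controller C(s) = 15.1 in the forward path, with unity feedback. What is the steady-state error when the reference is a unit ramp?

The loop has one pole at the origin (type 1). Velocity error constant K_v = lim_{s→0} s·C(s)G_p(s) = 15.1·6.4/1.7 = 56.85.
Steady-state error to a unit ramp: e_ss = 1/K_v = 0.0176.

0.0176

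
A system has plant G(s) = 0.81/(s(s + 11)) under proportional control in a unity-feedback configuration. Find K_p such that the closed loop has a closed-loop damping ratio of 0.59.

K_p = 107

Closed-loop characteristic equation: s² + 11s + K_p·0.81 = 0.
So ω_n = √(0.81K_p) and 2ζω_n = 11, giving ζ = 11/(2√(0.81K_p)).
Setting ζ = 0.59: √(0.81K_p) = 11/(2·0.59) = 9.322, so K_p = 86.9/0.81 = 107.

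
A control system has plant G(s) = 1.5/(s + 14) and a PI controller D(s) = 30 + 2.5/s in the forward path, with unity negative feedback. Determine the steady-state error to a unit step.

The open loop D(s)G(s) has a pole at the origin (type 1), so the static position error constant is infinite and e_ss = 1/(1+∞) = 0.

0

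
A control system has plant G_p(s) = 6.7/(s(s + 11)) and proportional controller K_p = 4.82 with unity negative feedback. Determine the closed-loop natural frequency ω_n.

With unity feedback the closed-loop characteristic equation is s² + 11s + 4.82·6.7 = s² + 11s + 32.29 = 0.
Matching s² + 2ζω_n s + ω_n²: ω_n = √32.29 = 5.683 rad/s and 2ζω_n = 11, so ζ = 11/(2·5.683) = 0.968.

ω_n = 5.68 rad/s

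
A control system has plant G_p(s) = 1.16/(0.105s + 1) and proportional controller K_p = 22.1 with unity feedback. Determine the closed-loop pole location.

Closed loop: T(s) = K_p·G_p/(1+K_p·G_p) = 25.64/(0.105s + 1 + 25.64), with pole at s = −(1 + 25.64)/0.105 = −253.7.

s = -253.7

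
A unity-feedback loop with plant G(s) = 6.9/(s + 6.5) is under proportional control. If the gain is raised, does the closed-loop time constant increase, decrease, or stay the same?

Closed-loop pole is at s = −(6.5+K_p·6.9); larger K_p moves it further left, so τ = 1/(6.5+K_p·6.9) decreases.

decrease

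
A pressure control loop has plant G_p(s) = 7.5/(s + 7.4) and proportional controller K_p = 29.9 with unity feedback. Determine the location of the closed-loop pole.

s = -231.7

Closed-loop transfer function: T(s) = K_p·G_p(s)/(1 + K_p·G_p(s)) = 224.2/(s + 7.4 + 224.2) = 224.2/(s + 231.7).
The closed-loop pole is at s = −231.7.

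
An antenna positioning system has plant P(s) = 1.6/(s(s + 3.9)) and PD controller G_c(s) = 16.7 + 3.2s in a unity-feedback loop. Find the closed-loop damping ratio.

ζ = 0.872

Forward path: (16.7 + 3.2s)·1.6/(s(s+3.9)). The closed-loop characteristic equation is s² + (3.9 + 1.6·3.2)s + 1.6·16.7 = 0.
That is s² + 9.02s + 26.72 = 0, so ω_n = 5.169 rad/s and ζ = 9.02/(2·5.169) = 0.8725.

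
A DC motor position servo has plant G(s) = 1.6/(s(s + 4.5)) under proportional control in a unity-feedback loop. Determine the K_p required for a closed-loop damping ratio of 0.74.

Closed-loop characteristic equation: s² + 4.5s + K_p·1.6 = 0.
So ω_n = √(1.6K_p) and 2ζω_n = 4.5, giving ζ = 4.5/(2√(1.6K_p)).
Setting ζ = 0.74: √(1.6K_p) = 4.5/(2·0.74) = 3.041, so K_p = 9.245/1.6 = 5.78.

K_p = 5.78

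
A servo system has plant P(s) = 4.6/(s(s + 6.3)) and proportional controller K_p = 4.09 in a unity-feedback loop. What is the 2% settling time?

T_s ≈ 1.27 s

From 1 + K_pP(s) = 0: s² + 6.3s + 18.81 = 0 ⇒ ω_n = 4.338, ζ = 0.7262.
2% settling time T_s ≈ 4/(ζω_n) = 4/3.15 = 1.27 s.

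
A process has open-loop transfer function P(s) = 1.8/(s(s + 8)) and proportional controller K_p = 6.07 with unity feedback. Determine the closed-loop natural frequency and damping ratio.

ω_n = 3.31 rad/s, ζ = 1.21

1 + K_p·P(s) = 0 gives s² + 8s + 10.93 = 0.
So ω_n² = 10.93 ⇒ ω_n = 3.305 rad/s, and ζ = 8/(2ω_n) = 1.21.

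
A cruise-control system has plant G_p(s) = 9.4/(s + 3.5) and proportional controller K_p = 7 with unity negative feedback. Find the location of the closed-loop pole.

Closed-loop transfer function: T(s) = K_p·G_p(s)/(1 + K_p·G_p(s)) = 65.8/(s + 3.5 + 65.8) = 65.8/(s + 69.3).
The closed-loop pole is at s = −69.3.

s = -69.3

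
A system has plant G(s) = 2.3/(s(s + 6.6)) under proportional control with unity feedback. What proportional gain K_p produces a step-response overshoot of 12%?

K_p = 15.1

From %OS = 100·exp(−πζ/√(1−ζ²)) = 12%, ζ = −ln(0.12)/√(π²+ln²(0.12)) = 0.5594.
Characteristic equation s² + 6.6s + 2.3K_p = 0 gives ζ = 6.6/(2√(2.3K_p)).
Setting ζ = 0.5594: √(2.3K_p) = 6.6/(2·0.5594) = 5.899, so K_p = 34.8/2.3 = 15.1.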